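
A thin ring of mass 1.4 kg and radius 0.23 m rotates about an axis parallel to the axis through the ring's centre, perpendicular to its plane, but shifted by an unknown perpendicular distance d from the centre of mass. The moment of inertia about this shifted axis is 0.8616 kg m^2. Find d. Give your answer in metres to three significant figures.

About the centre-of-mass axis, I_cm = MR² = (1.4)(0.23)² = 0.07406 kg m^2.
Parallel axis theorem: I = I_cm + Md², so Md² = 0.8616 − 0.07406 = 0.78754 kg m^2.
d = √(0.78754 / 1.4) = 0.75002 m.

0.750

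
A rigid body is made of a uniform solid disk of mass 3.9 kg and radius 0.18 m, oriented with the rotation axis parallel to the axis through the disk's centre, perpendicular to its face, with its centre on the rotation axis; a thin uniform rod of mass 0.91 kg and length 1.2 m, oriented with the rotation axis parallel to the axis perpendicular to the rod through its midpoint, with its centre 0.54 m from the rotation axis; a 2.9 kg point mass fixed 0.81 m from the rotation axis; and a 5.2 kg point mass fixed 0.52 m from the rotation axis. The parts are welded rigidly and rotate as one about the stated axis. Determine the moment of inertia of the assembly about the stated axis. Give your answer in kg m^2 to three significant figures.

3.75

Solid disk: I_cm = (1/2)MR² = (1/2)(3.9)(0.18)² = 0.06318 kg m^2; axis through the centre, so I = 0.06318 kg m^2.
Thin rod: I_cm = (1/12)ML² = (1/12)(0.91)(1.2)² = 0.1092 kg m^2; centre at d = 0.54 m, so the parallel axis theorem gives I = 0.1092 + (0.91)(0.54)² = 0.37456 kg m^2.
Point mass: I_cm = 0; centre at d = 0.81 m, so the parallel axis theorem gives I = 0 + (2.9)(0.81)² = 1.9027 kg m^2.
Point mass: I_cm = 0; centre at d = 0.52 m, so the parallel axis theorem gives I = 0 + (5.2)(0.52)² = 1.4061 kg m^2.
Total I = 0.06318 + 0.37456 + 1.9027 + 1.4061 = 3.7465 kg m^2.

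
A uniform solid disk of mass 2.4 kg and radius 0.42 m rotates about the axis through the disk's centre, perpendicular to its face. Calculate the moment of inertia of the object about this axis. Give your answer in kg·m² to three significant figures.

I_cm = (1/2)MR² = (1/2)(2.4)(0.42)² = 0.21168 kg·m²; axis through the centre, so I = 0.21168 kg·m².

0.212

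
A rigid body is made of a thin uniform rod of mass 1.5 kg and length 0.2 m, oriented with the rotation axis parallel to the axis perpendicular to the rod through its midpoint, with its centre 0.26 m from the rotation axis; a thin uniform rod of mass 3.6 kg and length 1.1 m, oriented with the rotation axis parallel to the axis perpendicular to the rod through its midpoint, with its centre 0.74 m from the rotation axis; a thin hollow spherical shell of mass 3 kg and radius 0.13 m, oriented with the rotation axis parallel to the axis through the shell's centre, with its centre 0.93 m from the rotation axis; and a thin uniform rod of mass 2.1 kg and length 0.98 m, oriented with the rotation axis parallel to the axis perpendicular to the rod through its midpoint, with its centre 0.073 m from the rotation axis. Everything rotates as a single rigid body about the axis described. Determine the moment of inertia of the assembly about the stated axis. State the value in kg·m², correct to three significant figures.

5.25

Thin rod: I_cm = (1/12)ML² = (1/12)(1.5)(0.2)² = 0.005 kg·m²; centre at d = 0.26 m, so I = I_cm + Md² gives I = 0.005 + (1.5)(0.26)² = 0.1064 kg·m².
Thin rod: I_cm = (1/12)ML² = (1/12)(3.6)(1.1)² = 0.363 kg·m²; centre at d = 0.74 m, so I = I_cm + Md² gives I = 0.363 + (3.6)(0.74)² = 2.3344 kg·m².
Spherical shell: I_cm = (2/3)MR² = (2/3)(3)(0.13)² = 0.0338 kg·m²; centre at d = 0.93 m, so I = I_cm + Md² gives I = 0.0338 + (3)(0.93)² = 2.6285 kg·m².
Thin rod: I_cm = (1/12)ML² = (1/12)(2.1)(0.98)² = 0.16807 kg·m²; centre at d = 0.073 m, so I = I_cm + Md² gives I = 0.16807 + (2.1)(0.073)² = 0.17926 kg·m².
Total I = 0.1064 + 2.3344 + 2.6285 + 0.17926 = 5.2485 kg·m².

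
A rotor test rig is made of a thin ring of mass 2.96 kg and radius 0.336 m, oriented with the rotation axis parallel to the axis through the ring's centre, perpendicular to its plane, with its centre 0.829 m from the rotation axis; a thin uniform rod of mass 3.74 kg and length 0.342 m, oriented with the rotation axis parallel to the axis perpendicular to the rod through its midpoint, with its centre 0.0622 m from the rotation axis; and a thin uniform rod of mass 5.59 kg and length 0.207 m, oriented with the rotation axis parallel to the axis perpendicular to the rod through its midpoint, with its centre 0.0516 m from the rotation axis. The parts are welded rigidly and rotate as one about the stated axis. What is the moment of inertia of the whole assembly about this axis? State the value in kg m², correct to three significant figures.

Thin ring: I_cm = MR² = (2.96)(0.336)² = 0.33417 kg m²; centre at d = 0.829 m, so the parallel axis theorem gives I = 0.33417 + (2.96)(0.829)² = 2.3684 kg m².
Thin rod: I_cm = (1/12)ML² = (1/12)(3.74)(0.342)² = 0.036454 kg m²; centre at d = 0.0622 m, so the parallel axis theorem gives I = 0.036454 + (3.74)(0.0622)² = 0.050923 kg m².
Thin rod: I_cm = (1/12)ML² = (1/12)(5.59)(0.207)² = 0.01996 kg m²; centre at d = 0.0516 m, so the parallel axis theorem gives I = 0.01996 + (5.59)(0.0516)² = 0.034844 kg m².
Total I = 2.3684 + 0.050923 + 0.034844 = 2.4542 kg m².

2.45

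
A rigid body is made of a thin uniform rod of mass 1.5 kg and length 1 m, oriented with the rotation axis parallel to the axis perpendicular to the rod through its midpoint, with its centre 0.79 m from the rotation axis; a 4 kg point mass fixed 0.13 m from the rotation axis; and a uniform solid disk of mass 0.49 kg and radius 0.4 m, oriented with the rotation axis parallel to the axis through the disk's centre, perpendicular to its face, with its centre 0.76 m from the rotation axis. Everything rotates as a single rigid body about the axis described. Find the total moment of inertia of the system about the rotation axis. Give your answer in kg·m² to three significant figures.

1.45

Thin rod: I_cm = (1/12)ML² = (1/12)(1.5)(1)² = 0.125 kg·m²; centre at d = 0.79 m, so the parallel axis theorem gives I = 0.125 + (1.5)(0.79)² = 1.0612 kg·m².
Point mass: I_cm = 0; centre at d = 0.13 m, so the parallel axis theorem gives I = 0 + (4)(0.13)² = 0.0676 kg·m².
Solid disk: I_cm = (1/2)MR² = (1/2)(0.49)(0.4)² = 0.0392 kg·m²; centre at d = 0.76 m, so the parallel axis theorem gives I = 0.0392 + (0.49)(0.76)² = 0.32222 kg·m².
Total I = 1.0612 + 0.0676 + 0.32222 = 1.451 kg·m².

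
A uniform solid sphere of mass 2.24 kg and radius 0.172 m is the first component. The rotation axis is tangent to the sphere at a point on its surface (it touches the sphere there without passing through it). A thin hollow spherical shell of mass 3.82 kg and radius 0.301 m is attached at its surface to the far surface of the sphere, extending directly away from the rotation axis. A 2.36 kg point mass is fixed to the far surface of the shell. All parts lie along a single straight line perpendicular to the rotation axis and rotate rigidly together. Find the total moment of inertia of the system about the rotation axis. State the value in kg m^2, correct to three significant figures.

Solid sphere: I_cm = (2/5)MR² = (2/5)(2.24)(0.172)² = 0.026507 kg m^2; centre at d = 0.172 m, so I = I_cm + Md² gives I = 0.026507 + (2.24)(0.172)² = 0.092775 kg m^2.
Spherical shell: I_cm = (2/3)MR² = (2/3)(3.82)(0.301)² = 0.23073 kg m^2; centre at d = 0.172 + 0.172 + 0.301 = 0.645 m, so I = I_cm + Md² gives I = 0.23073 + (3.82)(0.645)² = 1.8199 kg m^2.
Point mass: I_cm = 0; centre at d = 0.172 + 0.172 + 0.301 + 0.301 = 0.946 m, so I = I_cm + Md² gives I = 0 + (2.36)(0.946)² = 2.112 kg m^2.
Total I = 0.092775 + 1.8199 + 2.112 = 4.0247 kg m^2.

4.02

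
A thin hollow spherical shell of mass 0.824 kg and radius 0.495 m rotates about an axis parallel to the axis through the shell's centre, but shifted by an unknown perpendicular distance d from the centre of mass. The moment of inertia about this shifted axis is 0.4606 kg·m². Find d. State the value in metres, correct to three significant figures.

About the centre-of-mass axis, I_cm = (2/3)MR² = (2/3)(0.824)(0.495)² = 0.1346 kg·m².
Parallel axis theorem: I = I_cm + Md², so Md² = 0.4606 − 0.1346 = 0.326 kg·m².
d = √(0.326 / 0.824) = 0.62899 m.

0.629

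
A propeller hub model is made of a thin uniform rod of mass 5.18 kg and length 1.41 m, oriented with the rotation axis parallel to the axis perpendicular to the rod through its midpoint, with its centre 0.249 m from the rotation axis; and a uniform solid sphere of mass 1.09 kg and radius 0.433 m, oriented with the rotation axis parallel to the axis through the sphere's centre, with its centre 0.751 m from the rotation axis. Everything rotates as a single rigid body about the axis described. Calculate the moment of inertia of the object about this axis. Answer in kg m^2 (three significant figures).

Thin rod: I_cm = (1/12)ML² = (1/12)(5.18)(1.41)² = 0.8582 kg m^2; centre at d = 0.249 m, so the parallel axis theorem gives I = 0.8582 + (5.18)(0.249)² = 1.1794 kg m^2.
Solid sphere: I_cm = (2/5)MR² = (2/5)(1.09)(0.433)² = 0.081745 kg m^2; centre at d = 0.751 m, so the parallel axis theorem gives I = 0.081745 + (1.09)(0.751)² = 0.69651 kg m^2.
Total I = 1.1794 + 0.69651 = 1.8759 kg m^2.

1.88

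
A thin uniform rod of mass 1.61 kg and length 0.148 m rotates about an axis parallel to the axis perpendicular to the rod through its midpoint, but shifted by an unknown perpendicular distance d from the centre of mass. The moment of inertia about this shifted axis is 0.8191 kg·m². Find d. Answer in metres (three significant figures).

0.712

About the centre-of-mass axis, I_cm = (1/12)ML² = (1/12)(1.61)(0.148)² = 0.0029388 kg·m².
Parallel axis theorem: I = I_cm + Md², so Md² = 0.8191 − 0.0029388 = 0.81616 kg·m².
d = √(0.81616 / 1.61) = 0.71199 m.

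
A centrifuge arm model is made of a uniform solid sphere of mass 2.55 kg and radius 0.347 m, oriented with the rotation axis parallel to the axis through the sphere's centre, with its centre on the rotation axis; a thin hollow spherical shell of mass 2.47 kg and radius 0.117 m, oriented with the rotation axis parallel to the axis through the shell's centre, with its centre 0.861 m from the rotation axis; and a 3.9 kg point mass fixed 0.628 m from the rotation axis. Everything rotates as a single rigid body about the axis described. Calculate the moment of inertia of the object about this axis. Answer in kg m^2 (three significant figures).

3.51

Solid sphere: I_cm = (2/5)MR² = (2/5)(2.55)(0.347)² = 0.12282 kg m^2; axis through the centre, so I = 0.12282 kg m^2.
Spherical shell: I_cm = (2/3)MR² = (2/3)(2.47)(0.117)² = 0.022541 kg m^2; centre at d = 0.861 m, so the parallel axis theorem gives I = 0.022541 + (2.47)(0.861)² = 1.8536 kg m^2.
Point mass: I_cm = 0; centre at d = 0.628 m, so the parallel axis theorem gives I = 0 + (3.9)(0.628)² = 1.5381 kg m^2.
Total I = 0.12282 + 1.8536 + 1.5381 = 3.5145 kg m^2.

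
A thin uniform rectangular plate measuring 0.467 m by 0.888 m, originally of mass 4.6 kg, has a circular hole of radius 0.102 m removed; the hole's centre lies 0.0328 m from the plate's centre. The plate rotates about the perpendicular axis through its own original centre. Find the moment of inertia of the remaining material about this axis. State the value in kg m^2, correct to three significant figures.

Unpierced body about its centre: I₀ = (1/12)M(a²+b²) = (1/12)(4.6)[(0.467)² + (0.888)²] = 0.38588 kg m^2.
The removed disk has mass m = M·πr²/(ab) = (4.6)·π(0.102)²/(0.467·0.888) = 0.36256 kg (same uniform areal density).
Its moment of inertia about the rotation axis (parallel-axis theorem): I_hole = (1/2)mr² + md² = (1/2)(0.36256)(0.102)² + (0.36256)(0.0328)² = 0.0022761 kg m^2.
Treating the hole as negative mass, I = I₀ − I_hole = 0.38588 − 0.0022761 = 0.3836 kg m^2.

0.384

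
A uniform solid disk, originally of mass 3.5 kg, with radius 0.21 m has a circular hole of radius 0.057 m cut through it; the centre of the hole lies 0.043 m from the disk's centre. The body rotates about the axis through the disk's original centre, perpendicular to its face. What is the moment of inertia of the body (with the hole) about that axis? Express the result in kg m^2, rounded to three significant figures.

Unpierced body about its centre: I₀ = (1/2)MR² = (1/2)(3.5)(0.21)² = 0.077175 kg m^2.
The removed disk has mass m = M·(r/R)² = (3.5)(0.057/0.21)² = 0.25786 kg (same uniform areal density).
Its moment of inertia about the rotation axis (parallel-axis theorem): I_hole = (1/2)mr² + md² = (1/2)(0.25786)(0.057)² + (0.25786)(0.043)² = 0.00089567 kg m^2.
Treating the hole as negative mass, I = I₀ − I_hole = 0.077175 − 0.00089567 = 0.076279 kg m^2.

0.0763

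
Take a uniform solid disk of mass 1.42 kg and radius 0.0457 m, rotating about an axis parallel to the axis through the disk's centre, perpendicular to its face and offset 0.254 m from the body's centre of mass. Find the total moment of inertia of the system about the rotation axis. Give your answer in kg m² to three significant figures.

I_cm = (1/2)MR² = (1/2)(1.42)(0.0457)² = 0.0014828 kg m²; centre at d = 0.254 m, so I = I_cm + Md² gives I = 0.0014828 + (1.42)(0.254)² = 0.093096 kg m².

0.0931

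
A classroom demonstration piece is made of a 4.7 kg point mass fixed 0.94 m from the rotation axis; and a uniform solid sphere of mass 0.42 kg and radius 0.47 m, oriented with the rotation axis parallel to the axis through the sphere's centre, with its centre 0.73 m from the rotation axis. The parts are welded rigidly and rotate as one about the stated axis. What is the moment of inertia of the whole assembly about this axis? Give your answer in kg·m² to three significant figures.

4.41

Point mass: I_cm = 0; centre at d = 0.94 m, so I = I_cm + Md² gives I = 0 + (4.7)(0.94)² = 4.1529 kg·m².
Solid sphere: I_cm = (2/5)MR² = (2/5)(0.42)(0.47)² = 0.037111 kg·m²; centre at d = 0.73 m, so I = I_cm + Md² gives I = 0.037111 + (0.42)(0.73)² = 0.26093 kg·m².
Total I = 4.1529 + 0.26093 = 4.4138 kg·m².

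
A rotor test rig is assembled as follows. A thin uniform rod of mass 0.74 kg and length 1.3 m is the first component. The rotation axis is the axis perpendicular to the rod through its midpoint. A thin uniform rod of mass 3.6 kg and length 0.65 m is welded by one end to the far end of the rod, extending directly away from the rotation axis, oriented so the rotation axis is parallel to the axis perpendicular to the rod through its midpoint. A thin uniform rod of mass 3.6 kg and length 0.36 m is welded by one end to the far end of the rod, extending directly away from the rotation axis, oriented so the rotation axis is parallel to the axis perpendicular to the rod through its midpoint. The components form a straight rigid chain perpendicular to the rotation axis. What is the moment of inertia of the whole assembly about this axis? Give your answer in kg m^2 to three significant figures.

Thin rod: I_cm = (1/12)ML² = (1/12)(0.74)(1.3)² = 0.10422 kg m^2; axis through the centre, so I = 0.10422 kg m^2.
Thin rod: I_cm = (1/12)ML² = (1/12)(3.6)(0.65)² = 0.12675 kg m^2; centre at d = 0.65 + 0.325 = 0.975 m, so the parallel axis theorem gives I = 0.12675 + (3.6)(0.975)² = 3.549 kg m^2.
Thin rod: I_cm = (1/12)ML² = (1/12)(3.6)(0.36)² = 0.03888 kg m^2; centre at d = 0.65 + 0.325 + 0.325 + 0.18 = 1.48 m, so the parallel axis theorem gives I = 0.03888 + (3.6)(1.48)² = 7.9243 kg m^2.
Total I = 0.10422 + 3.549 + 7.9243 = 11.578 kg m^2.

11.6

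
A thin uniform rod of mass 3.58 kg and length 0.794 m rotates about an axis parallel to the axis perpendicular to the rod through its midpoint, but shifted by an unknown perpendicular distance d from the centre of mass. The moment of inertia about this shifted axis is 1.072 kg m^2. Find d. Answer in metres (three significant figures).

0.497

About the centre-of-mass axis, I_cm = (1/12)ML² = (1/12)(3.58)(0.794)² = 0.18808 kg m^2.
Parallel axis theorem: I = I_cm + Md², so Md² = 1.072 − 0.18808 = 0.88392 kg m^2.
d = √(0.88392 / 3.58) = 0.4969 m.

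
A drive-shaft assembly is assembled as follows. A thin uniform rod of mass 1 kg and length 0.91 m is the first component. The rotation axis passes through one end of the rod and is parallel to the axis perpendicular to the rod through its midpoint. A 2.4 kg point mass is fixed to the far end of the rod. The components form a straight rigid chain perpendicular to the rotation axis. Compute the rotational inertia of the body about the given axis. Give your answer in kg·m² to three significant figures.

Thin rod: I_cm = (1/12)ML² = (1/12)(1)(0.91)² = 0.069008 kg·m²; centre at d = 0.455 m, so I = I_cm + Md² gives I = 0.069008 + (1)(0.455)² = 0.27603 kg·m².
Point mass: I_cm = 0; centre at d = 0.455 + 0.455 = 0.91 m, so I = I_cm + Md² gives I = 0 + (2.4)(0.91)² = 1.9874 kg·m².
Total I = 0.27603 + 1.9874 = 2.2635 kg·m².

2.26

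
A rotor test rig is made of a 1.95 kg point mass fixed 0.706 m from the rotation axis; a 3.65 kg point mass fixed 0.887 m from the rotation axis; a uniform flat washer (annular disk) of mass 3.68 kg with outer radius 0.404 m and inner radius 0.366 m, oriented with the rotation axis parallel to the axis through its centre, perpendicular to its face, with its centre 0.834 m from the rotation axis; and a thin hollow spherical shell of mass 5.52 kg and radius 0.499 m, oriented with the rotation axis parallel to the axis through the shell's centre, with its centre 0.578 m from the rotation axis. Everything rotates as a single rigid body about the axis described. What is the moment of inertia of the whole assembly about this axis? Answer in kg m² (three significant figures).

Point mass: I_cm = 0; centre at d = 0.706 m, so I = I_cm + Md² gives I = 0 + (1.95)(0.706)² = 0.97195 kg m².
Point mass: I_cm = 0; centre at d = 0.887 m, so I = I_cm + Md² gives I = 0 + (3.65)(0.887)² = 2.8717 kg m².
Annular disk: I_cm = (1/2)M(R²+r²) = (1/2)(3.68)[(0.404)² + (0.366)²] = 0.5468 kg m²; centre at d = 0.834 m, so I = I_cm + Md² gives I = 0.5468 + (3.68)(0.834)² = 3.1064 kg m².
Spherical shell: I_cm = (2/3)MR² = (2/3)(5.52)(0.499)² = 0.91632 kg m²; centre at d = 0.578 m, so I = I_cm + Md² gives I = 0.91632 + (5.52)(0.578)² = 2.7605 kg m².
Total I = 0.97195 + 2.8717 + 3.1064 + 2.7605 = 9.7106 kg m².

9.71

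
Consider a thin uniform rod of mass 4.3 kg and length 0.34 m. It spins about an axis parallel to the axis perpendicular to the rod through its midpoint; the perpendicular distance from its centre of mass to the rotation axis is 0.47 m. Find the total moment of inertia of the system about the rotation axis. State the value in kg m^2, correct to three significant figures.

0.991

I_cm = (1/12)ML² = (1/12)(4.3)(0.34)² = 0.041423 kg m^2; centre at d = 0.47 m, so the parallel axis theorem gives I = 0.041423 + (4.3)(0.47)² = 0.99129 kg m^2.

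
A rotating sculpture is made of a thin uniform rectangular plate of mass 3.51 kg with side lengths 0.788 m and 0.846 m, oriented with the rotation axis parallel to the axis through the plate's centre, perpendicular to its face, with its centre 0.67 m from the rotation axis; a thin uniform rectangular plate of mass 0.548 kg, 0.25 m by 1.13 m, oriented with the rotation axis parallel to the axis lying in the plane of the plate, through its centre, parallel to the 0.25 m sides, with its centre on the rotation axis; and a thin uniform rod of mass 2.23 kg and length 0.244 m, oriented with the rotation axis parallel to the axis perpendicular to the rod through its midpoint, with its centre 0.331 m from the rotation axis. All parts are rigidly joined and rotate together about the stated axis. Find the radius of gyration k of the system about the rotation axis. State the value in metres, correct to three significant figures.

0.602

Rectangular plate: I_cm = (1/12)M(a²+b²) = (1/12)(3.51)[(0.788)² + (0.846)²] = 0.39097 kg m^2; centre at d = 0.67 m, so I = I_cm + Md² gives I = 0.39097 + (3.51)(0.67)² = 1.9666 kg m^2.
Rectangular plate: I_cm = (1/12)Mb² = (1/12)(0.548)(1.13)² = 0.058312 kg m^2; axis through the centre, so I = 0.058312 kg m^2.
Thin rod: I_cm = (1/12)ML² = (1/12)(2.23)(0.244)² = 0.011064 kg m^2; centre at d = 0.331 m, so I = I_cm + Md² gives I = 0.011064 + (2.23)(0.331)² = 0.25538 kg m^2.
Total I = 2.2803 kg m^2; total mass M = 6.288 kg.
k = √(I/M) = √(2.2803/6.288) = 0.6022 m.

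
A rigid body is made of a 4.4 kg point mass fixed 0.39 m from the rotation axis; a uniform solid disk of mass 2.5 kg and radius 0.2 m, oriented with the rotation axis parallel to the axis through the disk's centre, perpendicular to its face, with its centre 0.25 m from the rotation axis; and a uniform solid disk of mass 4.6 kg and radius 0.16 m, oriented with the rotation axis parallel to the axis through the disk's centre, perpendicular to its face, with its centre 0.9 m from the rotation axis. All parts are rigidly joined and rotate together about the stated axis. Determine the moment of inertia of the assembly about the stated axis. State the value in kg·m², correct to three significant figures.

Point mass: I_cm = 0; centre at d = 0.39 m, so I = I_cm + Md² gives I = 0 + (4.4)(0.39)² = 0.66924 kg·m².
Solid disk: I_cm = (1/2)MR² = (1/2)(2.5)(0.2)² = 0.05 kg·m²; centre at d = 0.25 m, so I = I_cm + Md² gives I = 0.05 + (2.5)(0.25)² = 0.20625 kg·m².
Solid disk: I_cm = (1/2)MR² = (1/2)(4.6)(0.16)² = 0.05888 kg·m²; centre at d = 0.9 m, so I = I_cm + Md² gives I = 0.05888 + (4.6)(0.9)² = 3.7849 kg·m².
Total I = 0.66924 + 0.20625 + 3.7849 = 4.6604 kg·m².

4.66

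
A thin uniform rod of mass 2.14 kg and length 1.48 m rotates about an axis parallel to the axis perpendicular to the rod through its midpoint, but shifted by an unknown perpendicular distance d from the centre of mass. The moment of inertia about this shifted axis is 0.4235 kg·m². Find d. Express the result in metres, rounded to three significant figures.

About the centre-of-mass axis, I_cm = (1/12)ML² = (1/12)(2.14)(1.48)² = 0.39062 kg·m².
Parallel axis theorem: I = I_cm + Md², so Md² = 0.4235 − 0.39062 = 0.032879 kg·m².
d = √(0.032879 / 2.14) = 0.12395 m.

0.124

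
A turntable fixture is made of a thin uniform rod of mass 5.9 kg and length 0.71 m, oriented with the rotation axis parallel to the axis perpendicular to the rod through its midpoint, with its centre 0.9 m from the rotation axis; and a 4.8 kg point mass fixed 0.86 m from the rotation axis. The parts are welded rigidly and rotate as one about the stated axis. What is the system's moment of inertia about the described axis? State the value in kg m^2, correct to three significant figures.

8.58

Thin rod: I_cm = (1/12)ML² = (1/12)(5.9)(0.71)² = 0.24785 kg m^2; centre at d = 0.9 m, so I = I_cm + Md² gives I = 0.24785 + (5.9)(0.9)² = 5.0268 kg m^2.
Point mass: I_cm = 0; centre at d = 0.86 m, so I = I_cm + Md² gives I = 0 + (4.8)(0.86)² = 3.5501 kg m^2.
Total I = 5.0268 + 3.5501 = 8.5769 kg m^2.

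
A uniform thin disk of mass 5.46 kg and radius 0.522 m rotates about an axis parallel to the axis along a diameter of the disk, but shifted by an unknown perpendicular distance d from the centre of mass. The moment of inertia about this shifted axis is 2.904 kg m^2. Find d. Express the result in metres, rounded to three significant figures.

About the centre-of-mass axis, I_cm = (1/4)MR² = (1/4)(5.46)(0.522)² = 0.37194 kg m^2.
Parallel axis theorem: I = I_cm + Md², so Md² = 2.904 − 0.37194 = 2.5321 kg m^2.
d = √(2.5321 / 5.46) = 0.68099 m.

0.681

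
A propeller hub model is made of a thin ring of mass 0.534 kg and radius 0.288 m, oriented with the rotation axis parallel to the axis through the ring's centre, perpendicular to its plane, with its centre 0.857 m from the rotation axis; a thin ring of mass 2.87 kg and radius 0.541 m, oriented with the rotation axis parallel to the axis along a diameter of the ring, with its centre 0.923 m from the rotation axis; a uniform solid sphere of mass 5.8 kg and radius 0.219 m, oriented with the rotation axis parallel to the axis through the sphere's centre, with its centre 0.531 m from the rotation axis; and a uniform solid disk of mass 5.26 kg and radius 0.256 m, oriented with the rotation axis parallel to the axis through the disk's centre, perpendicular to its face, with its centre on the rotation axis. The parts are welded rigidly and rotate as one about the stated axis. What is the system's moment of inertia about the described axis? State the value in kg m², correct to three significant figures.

5.22

Thin ring: I_cm = MR² = (0.534)(0.288)² = 0.044292 kg m²; centre at d = 0.857 m, so I = I_cm + Md² gives I = 0.044292 + (0.534)(0.857)² = 0.43649 kg m².
Thin ring: I_cm = (1/2)MR² = (1/2)(2.87)(0.541)² = 0.42 kg m²; centre at d = 0.923 m, so I = I_cm + Md² gives I = 0.42 + (2.87)(0.923)² = 2.865 kg m².
Solid sphere: I_cm = (2/5)MR² = (2/5)(5.8)(0.219)² = 0.11127 kg m²; centre at d = 0.531 m, so I = I_cm + Md² gives I = 0.11127 + (5.8)(0.531)² = 1.7466 kg m².
Solid disk: I_cm = (1/2)MR² = (1/2)(5.26)(0.256)² = 0.17236 kg m²; axis through the centre, so I = 0.17236 kg m².
Total I = 0.43649 + 2.865 + 1.7466 + 0.17236 = 5.2205 kg m².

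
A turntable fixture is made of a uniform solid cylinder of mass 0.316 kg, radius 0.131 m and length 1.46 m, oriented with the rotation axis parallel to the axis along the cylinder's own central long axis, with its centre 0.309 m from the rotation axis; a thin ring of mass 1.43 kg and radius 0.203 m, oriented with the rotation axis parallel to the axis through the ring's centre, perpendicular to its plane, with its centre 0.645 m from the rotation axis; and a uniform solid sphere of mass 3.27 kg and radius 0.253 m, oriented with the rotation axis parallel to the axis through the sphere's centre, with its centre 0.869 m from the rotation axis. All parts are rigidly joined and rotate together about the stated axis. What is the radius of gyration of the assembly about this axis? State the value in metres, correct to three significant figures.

0.804

Solid cylinder: I_cm = (1/2)MR² = (1/2)(0.316)(0.131)² = 0.0027114 kg m²; centre at d = 0.309 m, so the parallel axis theorem gives I = 0.0027114 + (0.316)(0.309)² = 0.032883 kg m².
Thin ring: I_cm = MR² = (1.43)(0.203)² = 0.058929 kg m²; centre at d = 0.645 m, so the parallel axis theorem gives I = 0.058929 + (1.43)(0.645)² = 0.65384 kg m².
Solid sphere: I_cm = (2/5)MR² = (2/5)(3.27)(0.253)² = 0.083724 kg m²; centre at d = 0.869 m, so the parallel axis theorem gives I = 0.083724 + (3.27)(0.869)² = 2.5531 kg m².
Total I = 3.2398 kg m²; total mass M = 5.016 kg.
k = √(I/M) = √(3.2398/5.016) = 0.80368 m.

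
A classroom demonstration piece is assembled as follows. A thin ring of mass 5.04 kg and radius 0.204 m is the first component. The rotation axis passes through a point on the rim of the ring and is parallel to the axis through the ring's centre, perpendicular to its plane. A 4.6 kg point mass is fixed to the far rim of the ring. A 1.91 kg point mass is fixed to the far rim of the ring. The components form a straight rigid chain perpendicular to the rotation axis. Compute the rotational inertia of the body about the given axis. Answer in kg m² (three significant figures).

1.50

Thin ring: I_cm = MR² = (5.04)(0.204)² = 0.20974 kg m²; centre at d = 0.204 m, so the parallel axis theorem gives I = 0.20974 + (5.04)(0.204)² = 0.41949 kg m².
Point mass: I_cm = 0; centre at d = 0.204 + 0.204 = 0.408 m, so the parallel axis theorem gives I = 0 + (4.6)(0.408)² = 0.76573 kg m².
Point mass: I_cm = 0; centre at d = 0.204 + 0.204 = 0.408 m, so the parallel axis theorem gives I = 0 + (1.91)(0.408)² = 0.31795 kg m².
Total I = 0.41949 + 0.76573 + 0.31795 = 1.5032 kg m².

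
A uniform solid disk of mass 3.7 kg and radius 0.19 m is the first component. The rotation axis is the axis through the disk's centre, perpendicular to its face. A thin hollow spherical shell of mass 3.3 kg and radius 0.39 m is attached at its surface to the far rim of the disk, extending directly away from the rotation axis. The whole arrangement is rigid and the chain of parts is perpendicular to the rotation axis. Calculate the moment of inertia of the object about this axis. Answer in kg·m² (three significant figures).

Solid disk: I_cm = (1/2)MR² = (1/2)(3.7)(0.19)² = 0.066785 kg·m²; axis through the centre, so I = 0.066785 kg·m².
Spherical shell: I_cm = (2/3)MR² = (2/3)(3.3)(0.39)² = 0.33462 kg·m²; centre at d = 0.19 + 0.39 = 0.58 m, so I = I_cm + Md² gives I = 0.33462 + (3.3)(0.58)² = 1.4447 kg·m².
Total I = 0.066785 + 1.4447 = 1.5115 kg·m².

1.51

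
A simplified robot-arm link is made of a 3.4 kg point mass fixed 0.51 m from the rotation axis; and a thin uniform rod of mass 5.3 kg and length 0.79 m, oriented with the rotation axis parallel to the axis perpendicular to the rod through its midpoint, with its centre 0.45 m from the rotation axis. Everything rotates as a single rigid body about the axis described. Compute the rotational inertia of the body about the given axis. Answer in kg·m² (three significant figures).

Point mass: I_cm = 0; centre at d = 0.51 m, so I = I_cm + Md² gives I = 0 + (3.4)(0.51)² = 0.88434 kg·m².
Thin rod: I_cm = (1/12)ML² = (1/12)(5.3)(0.79)² = 0.27564 kg·m²; centre at d = 0.45 m, so I = I_cm + Md² gives I = 0.27564 + (5.3)(0.45)² = 1.3489 kg·m².
Total I = 0.88434 + 1.3489 = 2.2332 kg·m².

2.23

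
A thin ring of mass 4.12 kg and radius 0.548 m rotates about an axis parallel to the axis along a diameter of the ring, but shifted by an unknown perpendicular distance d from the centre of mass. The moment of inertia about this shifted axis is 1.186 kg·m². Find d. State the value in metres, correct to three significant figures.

About the centre-of-mass axis, I_cm = (1/2)MR² = (1/2)(4.12)(0.548)² = 0.61863 kg·m².
Parallel axis theorem: I = I_cm + Md², so Md² = 1.186 − 0.61863 = 0.56737 kg·m².
d = √(0.56737 / 4.12) = 0.3711 m.

0.371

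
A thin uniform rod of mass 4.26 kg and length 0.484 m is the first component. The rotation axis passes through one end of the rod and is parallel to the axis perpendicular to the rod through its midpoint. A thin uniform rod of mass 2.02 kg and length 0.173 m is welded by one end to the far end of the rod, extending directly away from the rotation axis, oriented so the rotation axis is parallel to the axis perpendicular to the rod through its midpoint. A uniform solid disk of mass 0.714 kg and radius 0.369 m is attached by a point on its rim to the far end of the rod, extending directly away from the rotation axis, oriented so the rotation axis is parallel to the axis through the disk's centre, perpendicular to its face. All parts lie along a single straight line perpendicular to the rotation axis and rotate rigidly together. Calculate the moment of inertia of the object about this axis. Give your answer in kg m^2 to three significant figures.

Thin rod: I_cm = (1/12)ML² = (1/12)(4.26)(0.484)² = 0.083161 kg m^2; centre at d = 0.242 m, so I = I_cm + Md² gives I = 0.083161 + (4.26)(0.242)² = 0.33264 kg m^2.
Thin rod: I_cm = (1/12)ML² = (1/12)(2.02)(0.173)² = 0.005038 kg m^2; centre at d = 0.242 + 0.242 + 0.0865 = 0.5705 m, so I = I_cm + Md² gives I = 0.005038 + (2.02)(0.5705)² = 0.66249 kg m^2.
Solid disk: I_cm = (1/2)MR² = (1/2)(0.714)(0.369)² = 0.048609 kg m^2; centre at d = 0.242 + 0.242 + 0.0865 + 0.0865 + 0.369 = 1.026 m, so I = I_cm + Md² gives I = 0.048609 + (0.714)(1.026)² = 0.80022 kg m^2.
Total I = 0.33264 + 0.66249 + 0.80022 = 1.7954 kg m^2.

1.80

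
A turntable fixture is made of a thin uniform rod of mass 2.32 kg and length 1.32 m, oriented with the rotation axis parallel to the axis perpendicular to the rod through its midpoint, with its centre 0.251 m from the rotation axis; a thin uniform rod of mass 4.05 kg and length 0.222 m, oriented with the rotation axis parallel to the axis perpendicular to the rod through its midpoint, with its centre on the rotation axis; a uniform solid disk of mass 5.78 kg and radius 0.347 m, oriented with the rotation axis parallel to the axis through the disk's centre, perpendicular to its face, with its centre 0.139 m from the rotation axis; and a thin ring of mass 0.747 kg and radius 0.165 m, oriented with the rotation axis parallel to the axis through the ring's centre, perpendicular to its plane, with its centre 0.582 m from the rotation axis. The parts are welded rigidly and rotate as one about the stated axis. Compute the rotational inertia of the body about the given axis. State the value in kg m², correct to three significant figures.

Thin rod: I_cm = (1/12)ML² = (1/12)(2.32)(1.32)² = 0.33686 kg m²; centre at d = 0.251 m, so I = I_cm + Md² gives I = 0.33686 + (2.32)(0.251)² = 0.48303 kg m².
Thin rod: I_cm = (1/12)ML² = (1/12)(4.05)(0.222)² = 0.016633 kg m²; axis through the centre, so I = 0.016633 kg m².
Solid disk: I_cm = (1/2)MR² = (1/2)(5.78)(0.347)² = 0.34798 kg m²; centre at d = 0.139 m, so I = I_cm + Md² gives I = 0.34798 + (5.78)(0.139)² = 0.45966 kg m².
Thin ring: I_cm = MR² = (0.747)(0.165)² = 0.020337 kg m²; centre at d = 0.582 m, so I = I_cm + Md² gives I = 0.020337 + (0.747)(0.582)² = 0.27336 kg m².
Total I = 0.48303 + 0.016633 + 0.45966 + 0.27336 = 1.2327 kg m².

1.23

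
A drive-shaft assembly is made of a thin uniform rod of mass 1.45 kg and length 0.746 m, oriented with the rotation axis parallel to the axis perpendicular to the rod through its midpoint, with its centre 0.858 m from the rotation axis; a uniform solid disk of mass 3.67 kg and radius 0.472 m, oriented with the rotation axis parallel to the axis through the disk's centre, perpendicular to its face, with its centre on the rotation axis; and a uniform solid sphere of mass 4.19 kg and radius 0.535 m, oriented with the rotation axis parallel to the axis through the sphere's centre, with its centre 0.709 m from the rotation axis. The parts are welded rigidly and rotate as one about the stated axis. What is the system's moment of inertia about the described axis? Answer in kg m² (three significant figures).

4.13

Thin rod: I_cm = (1/12)ML² = (1/12)(1.45)(0.746)² = 0.067246 kg m²; centre at d = 0.858 m, so the parallel axis theorem gives I = 0.067246 + (1.45)(0.858)² = 1.1347 kg m².
Solid disk: I_cm = (1/2)MR² = (1/2)(3.67)(0.472)² = 0.40881 kg m²; axis through the centre, so I = 0.40881 kg m².
Solid sphere: I_cm = (2/5)MR² = (2/5)(4.19)(0.535)² = 0.47971 kg m²; centre at d = 0.709 m, so the parallel axis theorem gives I = 0.47971 + (4.19)(0.709)² = 2.5859 kg m².
Total I = 1.1347 + 0.40881 + 2.5859 = 4.1294 kg m².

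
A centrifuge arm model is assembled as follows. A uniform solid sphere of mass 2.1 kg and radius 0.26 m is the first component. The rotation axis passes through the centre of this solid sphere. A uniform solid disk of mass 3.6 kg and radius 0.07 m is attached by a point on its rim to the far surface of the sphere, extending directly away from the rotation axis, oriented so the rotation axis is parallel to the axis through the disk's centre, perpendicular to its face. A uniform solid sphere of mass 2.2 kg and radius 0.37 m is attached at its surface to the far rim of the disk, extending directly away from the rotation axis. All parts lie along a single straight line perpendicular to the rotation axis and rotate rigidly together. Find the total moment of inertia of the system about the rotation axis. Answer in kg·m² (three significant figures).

1.88

Solid sphere: I_cm = (2/5)MR² = (2/5)(2.1)(0.26)² = 0.056784 kg·m²; axis through the centre, so I = 0.056784 kg·m².
Solid disk: I_cm = (1/2)MR² = (1/2)(3.6)(0.07)² = 0.00882 kg·m²; centre at d = 0.26 + 0.07 = 0.33 m, so the parallel axis theorem gives I = 0.00882 + (3.6)(0.33)² = 0.40086 kg·m².
Solid sphere: I_cm = (2/5)MR² = (2/5)(2.2)(0.37)² = 0.12047 kg·m²; centre at d = 0.26 + 0.07 + 0.07 + 0.37 = 0.77 m, so the parallel axis theorem gives I = 0.12047 + (2.2)(0.77)² = 1.4249 kg·m².
Total I = 0.056784 + 0.40086 + 1.4249 = 1.8825 kg·m².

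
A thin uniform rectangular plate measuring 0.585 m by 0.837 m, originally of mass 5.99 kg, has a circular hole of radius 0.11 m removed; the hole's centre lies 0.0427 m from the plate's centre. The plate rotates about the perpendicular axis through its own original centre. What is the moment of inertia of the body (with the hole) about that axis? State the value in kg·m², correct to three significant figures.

Unpierced body about its centre: I₀ = (1/12)M(a²+b²) = (1/12)(5.99)[(0.585)² + (0.837)²] = 0.52053 kg·m².
The removed disk has mass m = M·πr²/(ab) = (5.99)·π(0.11)²/(0.585·0.837) = 0.46503 kg (same uniform areal density).
Its moment of inertia about the rotation axis (parallel-axis theorem): I_hole = (1/2)mr² + md² = (1/2)(0.46503)(0.11)² + (0.46503)(0.0427)² = 0.0036613 kg·m².
Treating the hole as negative mass, I = I₀ − I_hole = 0.52053 − 0.0036613 = 0.51687 kg·m².

0.517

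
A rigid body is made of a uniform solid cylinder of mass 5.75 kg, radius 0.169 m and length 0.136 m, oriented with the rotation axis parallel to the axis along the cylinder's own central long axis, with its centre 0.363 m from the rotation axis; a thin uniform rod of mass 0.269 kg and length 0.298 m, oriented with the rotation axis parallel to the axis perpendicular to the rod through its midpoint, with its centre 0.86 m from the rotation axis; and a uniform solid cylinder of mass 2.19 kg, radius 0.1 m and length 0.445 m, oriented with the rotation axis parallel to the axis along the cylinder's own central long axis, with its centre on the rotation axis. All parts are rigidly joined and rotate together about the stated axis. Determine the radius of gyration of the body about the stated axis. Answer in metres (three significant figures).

Solid cylinder: I_cm = (1/2)MR² = (1/2)(5.75)(0.169)² = 0.082113 kg m^2; centre at d = 0.363 m, so the parallel axis theorem gives I = 0.082113 + (5.75)(0.363)² = 0.83978 kg m^2.
Thin rod: I_cm = (1/12)ML² = (1/12)(0.269)(0.298)² = 0.0019907 kg m^2; centre at d = 0.86 m, so the parallel axis theorem gives I = 0.0019907 + (0.269)(0.86)² = 0.20094 kg m^2.
Solid cylinder: I_cm = (1/2)MR² = (1/2)(2.19)(0.1)² = 0.01095 kg m^2; axis through the centre, so I = 0.01095 kg m^2.
Total I = 1.0517 kg m^2; total mass M = 8.209 kg.
k = √(I/M) = √(1.0517/8.209) = 0.35793 m.

0.358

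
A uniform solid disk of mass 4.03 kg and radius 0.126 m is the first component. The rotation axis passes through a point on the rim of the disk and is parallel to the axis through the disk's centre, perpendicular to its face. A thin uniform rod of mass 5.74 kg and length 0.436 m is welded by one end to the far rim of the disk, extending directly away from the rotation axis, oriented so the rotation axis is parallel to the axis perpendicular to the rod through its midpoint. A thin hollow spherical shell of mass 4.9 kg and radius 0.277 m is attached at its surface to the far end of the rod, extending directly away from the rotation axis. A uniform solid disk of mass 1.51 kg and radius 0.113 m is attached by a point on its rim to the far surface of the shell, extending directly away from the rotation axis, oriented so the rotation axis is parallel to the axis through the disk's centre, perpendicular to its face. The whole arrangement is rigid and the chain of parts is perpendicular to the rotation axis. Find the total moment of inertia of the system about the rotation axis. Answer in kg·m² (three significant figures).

Solid disk: I_cm = (1/2)MR² = (1/2)(4.03)(0.126)² = 0.03199 kg·m²; centre at d = 0.126 m, so I = I_cm + Md² gives I = 0.03199 + (4.03)(0.126)² = 0.09597 kg·m².
Thin rod: I_cm = (1/12)ML² = (1/12)(5.74)(0.436)² = 0.090929 kg·m²; centre at d = 0.126 + 0.126 + 0.218 = 0.47 m, so I = I_cm + Md² gives I = 0.090929 + (5.74)(0.47)² = 1.3589 kg·m².
Spherical shell: I_cm = (2/3)MR² = (2/3)(4.9)(0.277)² = 0.25065 kg·m²; centre at d = 0.126 + 0.126 + 0.218 + 0.218 + 0.277 = 0.965 m, so I = I_cm + Md² gives I = 0.25065 + (4.9)(0.965)² = 4.8137 kg·m².
Solid disk: I_cm = (1/2)MR² = (1/2)(1.51)(0.113)² = 0.0096406 kg·m²; centre at d = 0.126 + 0.126 + 0.218 + 0.218 + 0.277 + 0.277 + 0.113 = 1.355 m, so I = I_cm + Md² gives I = 0.0096406 + (1.51)(1.355)² = 2.782 kg·m².
Total I = 0.09597 + 1.3589 + 4.8137 + 2.782 = 9.0506 kg·m².

9.05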